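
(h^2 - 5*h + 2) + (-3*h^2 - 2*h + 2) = -2*h^2 - 7*h + 4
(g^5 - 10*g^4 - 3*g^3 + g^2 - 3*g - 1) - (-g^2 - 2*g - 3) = g^5 - 10*g^4 - 3*g^3 + 2*g^2 - g + 2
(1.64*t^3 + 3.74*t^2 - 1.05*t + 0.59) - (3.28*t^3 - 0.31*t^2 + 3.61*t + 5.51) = -1.64*t^3 + 4.05*t^2 - 4.66*t - 4.92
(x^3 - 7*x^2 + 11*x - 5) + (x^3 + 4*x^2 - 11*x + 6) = 2*x^3 - 3*x^2 + 1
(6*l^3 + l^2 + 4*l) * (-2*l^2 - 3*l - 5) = -12*l^5 - 20*l^4 - 41*l^3 - 17*l^2 - 20*l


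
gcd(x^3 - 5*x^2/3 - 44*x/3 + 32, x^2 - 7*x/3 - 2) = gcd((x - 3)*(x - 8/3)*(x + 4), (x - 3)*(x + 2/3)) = x - 3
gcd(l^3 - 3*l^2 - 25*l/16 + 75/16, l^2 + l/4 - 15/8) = l - 5/4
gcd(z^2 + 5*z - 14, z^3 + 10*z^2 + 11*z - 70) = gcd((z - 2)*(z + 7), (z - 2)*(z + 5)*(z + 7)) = z^2 + 5*z - 14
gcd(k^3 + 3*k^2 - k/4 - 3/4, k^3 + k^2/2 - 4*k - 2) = k + 1/2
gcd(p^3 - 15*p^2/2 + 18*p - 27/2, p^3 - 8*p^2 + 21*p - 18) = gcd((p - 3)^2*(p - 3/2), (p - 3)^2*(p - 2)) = p^2 - 6*p + 9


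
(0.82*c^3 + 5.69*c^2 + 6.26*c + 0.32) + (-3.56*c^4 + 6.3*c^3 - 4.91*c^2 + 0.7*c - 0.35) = -3.56*c^4 + 7.12*c^3 + 0.78*c^2 + 6.96*c - 0.03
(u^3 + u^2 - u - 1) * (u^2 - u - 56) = u^5 - 58*u^3 - 56*u^2 + 57*u + 56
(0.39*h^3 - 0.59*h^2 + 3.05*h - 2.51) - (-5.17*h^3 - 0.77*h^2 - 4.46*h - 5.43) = 5.56*h^3 + 0.18*h^2 + 7.51*h + 2.92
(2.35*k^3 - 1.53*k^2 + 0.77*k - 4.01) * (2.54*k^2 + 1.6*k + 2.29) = 5.969*k^5 - 0.1262*k^4 + 4.8893*k^3 - 12.4571*k^2 - 4.6527*k - 9.1829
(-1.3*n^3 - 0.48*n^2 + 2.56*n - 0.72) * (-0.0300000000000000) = 0.039*n^3 + 0.0144*n^2 - 0.0768*n + 0.0216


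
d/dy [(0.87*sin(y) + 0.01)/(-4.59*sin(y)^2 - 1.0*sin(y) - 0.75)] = (3.9933*sin(y)^2 + 0.0918*sin(y) - 0.6425)*cos(y)/(21.0681*sin(y)^4 + 9.18*sin(y)^3 + 7.885*sin(y)^2 + 1.5*sin(y) + 0.5625)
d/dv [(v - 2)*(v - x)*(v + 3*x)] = 3*v^2 + 4*v*x - 4*v - 3*x^2 - 4*x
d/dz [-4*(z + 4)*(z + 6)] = -8*z - 40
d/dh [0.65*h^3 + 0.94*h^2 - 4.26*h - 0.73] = 1.95*h^2 + 1.88*h - 4.26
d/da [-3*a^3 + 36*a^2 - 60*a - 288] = -9*a^2 + 72*a - 60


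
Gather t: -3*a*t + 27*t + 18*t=t*(45 - 3*a)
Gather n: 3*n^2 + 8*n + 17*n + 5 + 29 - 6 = 3*n^2 + 25*n + 28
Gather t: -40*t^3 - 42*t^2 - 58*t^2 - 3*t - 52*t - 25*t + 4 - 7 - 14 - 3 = -40*t^3 - 100*t^2 - 80*t - 20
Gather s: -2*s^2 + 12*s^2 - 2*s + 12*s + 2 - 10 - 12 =10*s^2 + 10*s - 20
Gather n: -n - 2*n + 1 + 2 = 3 - 3*n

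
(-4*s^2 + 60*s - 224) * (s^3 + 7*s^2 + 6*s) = -4*s^5 + 32*s^4 + 172*s^3 - 1208*s^2 - 1344*s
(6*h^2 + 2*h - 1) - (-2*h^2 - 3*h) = 8*h^2 + 5*h - 1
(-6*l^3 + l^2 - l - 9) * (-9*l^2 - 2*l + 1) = 54*l^5 + 3*l^4 + l^3 + 84*l^2 + 17*l - 9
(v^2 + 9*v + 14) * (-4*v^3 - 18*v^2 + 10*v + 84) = -4*v^5 - 54*v^4 - 208*v^3 - 78*v^2 + 896*v + 1176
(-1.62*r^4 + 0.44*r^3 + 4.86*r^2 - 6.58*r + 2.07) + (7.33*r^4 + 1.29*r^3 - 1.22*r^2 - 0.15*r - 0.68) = 5.71*r^4 + 1.73*r^3 + 3.64*r^2 - 6.73*r + 1.39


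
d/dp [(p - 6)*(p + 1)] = 2*p - 5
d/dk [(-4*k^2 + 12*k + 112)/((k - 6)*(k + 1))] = 8*(k^2 - 22*k + 61)/(k^4 - 10*k^3 + 13*k^2 + 60*k + 36)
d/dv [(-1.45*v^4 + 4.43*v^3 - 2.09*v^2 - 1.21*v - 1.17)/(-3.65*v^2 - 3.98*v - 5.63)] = (10.585*v^5 + 1.1435*v^4 - 2.6088*v^3 - 70.921*v^2 + 14.9924*v + 2.1557)/(13.3225*v^4 + 29.054*v^3 + 56.9394*v^2 + 44.8148*v + 31.6969)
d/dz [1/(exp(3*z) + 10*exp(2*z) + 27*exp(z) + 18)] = (-3*exp(2*z) - 20*exp(z) - 27)*exp(z)/(exp(3*z) + 10*exp(2*z) + 27*exp(z) + 18)^2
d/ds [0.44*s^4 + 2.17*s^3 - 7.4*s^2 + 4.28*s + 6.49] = 1.76*s^3 + 6.51*s^2 - 14.8*s + 4.28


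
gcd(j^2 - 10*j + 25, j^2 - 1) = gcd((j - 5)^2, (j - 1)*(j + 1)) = 1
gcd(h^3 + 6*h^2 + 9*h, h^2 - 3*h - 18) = h + 3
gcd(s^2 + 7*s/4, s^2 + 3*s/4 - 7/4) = s + 7/4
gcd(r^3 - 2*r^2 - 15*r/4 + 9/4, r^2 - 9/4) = r + 3/2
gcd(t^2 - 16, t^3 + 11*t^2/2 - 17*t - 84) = t - 4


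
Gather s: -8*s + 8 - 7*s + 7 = 15 - 15*s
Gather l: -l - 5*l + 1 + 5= 6 - 6*l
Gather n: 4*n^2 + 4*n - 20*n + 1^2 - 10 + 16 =4*n^2 - 16*n + 7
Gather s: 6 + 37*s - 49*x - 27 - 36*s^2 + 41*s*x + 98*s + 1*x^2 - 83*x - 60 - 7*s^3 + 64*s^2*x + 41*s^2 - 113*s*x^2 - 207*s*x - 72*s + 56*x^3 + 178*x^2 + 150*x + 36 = -7*s^3 + s^2*(64*x + 5) + s*(-113*x^2 - 166*x + 63) + 56*x^3 + 179*x^2 + 18*x - 45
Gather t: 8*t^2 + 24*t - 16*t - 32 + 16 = 8*t^2 + 8*t - 16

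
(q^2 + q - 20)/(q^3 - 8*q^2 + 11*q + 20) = (q + 5)/(q^2 - 4*q - 5)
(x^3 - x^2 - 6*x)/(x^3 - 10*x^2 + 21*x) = (x + 2)/(x - 7)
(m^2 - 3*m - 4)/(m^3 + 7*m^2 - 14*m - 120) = (m + 1)/(m^2 + 11*m + 30)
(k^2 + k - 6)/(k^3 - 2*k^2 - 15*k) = (k - 2)/(k*(k - 5))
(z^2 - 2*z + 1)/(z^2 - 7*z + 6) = (z - 1)/(z - 6)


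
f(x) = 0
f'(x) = 0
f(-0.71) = 0.00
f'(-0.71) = 0.00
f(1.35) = 0.00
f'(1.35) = 0.00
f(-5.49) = 0.00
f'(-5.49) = 0.00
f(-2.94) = 0.00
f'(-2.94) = 0.00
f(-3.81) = 0.00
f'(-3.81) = 0.00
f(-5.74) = 0.00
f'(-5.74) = 0.00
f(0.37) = 0.00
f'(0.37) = 0.00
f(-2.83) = 0.00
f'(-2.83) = 0.00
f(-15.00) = 0.00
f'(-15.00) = 0.00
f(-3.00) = 0.00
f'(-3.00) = 0.00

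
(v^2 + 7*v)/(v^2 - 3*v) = (v + 7)/(v - 3)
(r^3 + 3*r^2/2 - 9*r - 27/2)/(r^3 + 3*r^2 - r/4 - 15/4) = 2*(r^2 - 9)/(2*r^2 + 3*r - 5)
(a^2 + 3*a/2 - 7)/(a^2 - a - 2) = (a + 7/2)/(a + 1)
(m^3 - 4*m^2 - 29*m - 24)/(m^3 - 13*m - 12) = (m - 8)/(m - 4)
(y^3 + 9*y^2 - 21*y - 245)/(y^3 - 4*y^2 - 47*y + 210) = (y + 7)/(y - 6)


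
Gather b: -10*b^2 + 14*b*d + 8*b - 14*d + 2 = -10*b^2 + b*(14*d + 8) - 14*d + 2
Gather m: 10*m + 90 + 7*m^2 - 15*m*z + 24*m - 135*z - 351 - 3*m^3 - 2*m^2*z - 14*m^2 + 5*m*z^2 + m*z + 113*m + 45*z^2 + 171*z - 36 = -3*m^3 + m^2*(-2*z - 7) + m*(5*z^2 - 14*z + 147) + 45*z^2 + 36*z - 297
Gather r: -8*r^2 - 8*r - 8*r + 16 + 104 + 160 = -8*r^2 - 16*r + 280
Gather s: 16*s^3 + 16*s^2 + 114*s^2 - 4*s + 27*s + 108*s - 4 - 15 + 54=16*s^3 + 130*s^2 + 131*s + 35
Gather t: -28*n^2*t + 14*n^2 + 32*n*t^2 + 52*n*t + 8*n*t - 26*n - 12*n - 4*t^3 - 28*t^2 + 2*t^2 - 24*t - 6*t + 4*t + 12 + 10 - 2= 14*n^2 - 38*n - 4*t^3 + t^2*(32*n - 26) + t*(-28*n^2 + 60*n - 26) + 20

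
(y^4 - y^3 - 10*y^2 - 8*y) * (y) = y^5 - y^4 - 10*y^3 - 8*y^2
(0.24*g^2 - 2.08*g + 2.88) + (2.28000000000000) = 0.24*g^2 - 2.08*g + 5.16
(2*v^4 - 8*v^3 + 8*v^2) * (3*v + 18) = 6*v^5 + 12*v^4 - 120*v^3 + 144*v^2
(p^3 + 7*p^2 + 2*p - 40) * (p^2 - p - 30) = p^5 + 6*p^4 - 35*p^3 - 252*p^2 - 20*p + 1200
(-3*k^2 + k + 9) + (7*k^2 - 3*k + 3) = 4*k^2 - 2*k + 12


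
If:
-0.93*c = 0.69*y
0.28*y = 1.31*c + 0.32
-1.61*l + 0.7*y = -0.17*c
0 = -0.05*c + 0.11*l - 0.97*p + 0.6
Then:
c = -0.19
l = 0.09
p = 0.64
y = 0.26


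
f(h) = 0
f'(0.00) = 0.00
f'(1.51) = 0.00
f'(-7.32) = 0.00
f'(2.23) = 0.00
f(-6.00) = 0.00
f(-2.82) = 0.00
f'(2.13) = 0.00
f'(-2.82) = 0.00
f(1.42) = 0.00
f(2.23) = 0.00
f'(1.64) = 0.00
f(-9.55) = 0.00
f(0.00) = 0.00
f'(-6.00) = 0.00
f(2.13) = 0.00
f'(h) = 0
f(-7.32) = 0.00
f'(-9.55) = 0.00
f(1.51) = 0.00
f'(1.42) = 0.00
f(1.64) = 0.00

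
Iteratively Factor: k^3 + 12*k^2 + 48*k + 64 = (k + 4)*(k^2 + 8*k + 16) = (k + 4)^2*(k + 4)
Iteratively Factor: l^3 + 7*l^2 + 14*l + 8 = (l + 2)*(l^2 + 5*l + 4) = (l + 2)*(l + 4)*(l + 1)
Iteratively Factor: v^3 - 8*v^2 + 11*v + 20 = (v - 4)*(v^2 - 4*v - 5) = (v - 4)*(v + 1)*(v - 5)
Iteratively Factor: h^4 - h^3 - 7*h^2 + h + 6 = (h + 2)*(h^3 - 3*h^2 - h + 3) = (h - 3)*(h + 2)*(h^2 - 1) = (h - 3)*(h - 1)*(h + 2)*(h + 1)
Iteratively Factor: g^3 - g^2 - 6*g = (g - 3)*(g^2 + 2*g) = (g - 3)*(g + 2)*(g)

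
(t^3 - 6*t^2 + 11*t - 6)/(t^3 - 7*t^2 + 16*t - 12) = (t - 1)/(t - 2)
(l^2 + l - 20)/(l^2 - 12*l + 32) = (l + 5)/(l - 8)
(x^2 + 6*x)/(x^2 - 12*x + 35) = x*(x + 6)/(x^2 - 12*x + 35)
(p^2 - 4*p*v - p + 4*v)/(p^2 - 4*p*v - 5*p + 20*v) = (p - 1)/(p - 5)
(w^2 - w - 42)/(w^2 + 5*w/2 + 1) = 2*(w^2 - w - 42)/(2*w^2 + 5*w + 2)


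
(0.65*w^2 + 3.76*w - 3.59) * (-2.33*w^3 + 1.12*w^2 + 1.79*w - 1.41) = -1.5145*w^5 - 8.0328*w^4 + 13.7394*w^3 + 1.7931*w^2 - 11.7277*w + 5.0619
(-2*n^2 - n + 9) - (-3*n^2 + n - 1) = n^2 - 2*n + 10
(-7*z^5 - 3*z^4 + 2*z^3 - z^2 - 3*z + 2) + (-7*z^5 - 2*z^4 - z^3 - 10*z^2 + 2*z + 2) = -14*z^5 - 5*z^4 + z^3 - 11*z^2 - z + 4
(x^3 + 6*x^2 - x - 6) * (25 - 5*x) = -5*x^4 - 5*x^3 + 155*x^2 + 5*x - 150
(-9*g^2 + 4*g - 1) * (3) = -27*g^2 + 12*g - 3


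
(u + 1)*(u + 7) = u^2 + 8*u + 7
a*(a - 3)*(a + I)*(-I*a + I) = -I*a^4 + a^3 + 4*I*a^3 - 4*a^2 - 3*I*a^2 + 3*a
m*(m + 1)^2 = m^3 + 2*m^2 + m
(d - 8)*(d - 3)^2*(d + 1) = d^4 - 13*d^3 + 43*d^2 - 15*d - 72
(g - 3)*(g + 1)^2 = g^3 - g^2 - 5*g - 3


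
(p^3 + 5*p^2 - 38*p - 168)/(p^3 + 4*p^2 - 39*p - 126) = (p + 4)/(p + 3)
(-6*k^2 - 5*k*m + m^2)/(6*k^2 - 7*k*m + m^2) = (-k - m)/(k - m)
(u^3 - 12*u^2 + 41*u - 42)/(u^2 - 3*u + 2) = (u^2 - 10*u + 21)/(u - 1)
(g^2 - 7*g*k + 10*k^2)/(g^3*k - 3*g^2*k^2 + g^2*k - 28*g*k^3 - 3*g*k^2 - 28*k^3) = (-g^2 + 7*g*k - 10*k^2)/(k*(-g^3 + 3*g^2*k - g^2 + 28*g*k^2 + 3*g*k + 28*k^2))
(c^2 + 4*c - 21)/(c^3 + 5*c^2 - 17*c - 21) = 1/(c + 1)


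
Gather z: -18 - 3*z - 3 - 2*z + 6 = -5*z - 15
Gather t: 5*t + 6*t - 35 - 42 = 11*t - 77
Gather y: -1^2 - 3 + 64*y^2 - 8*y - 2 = 64*y^2 - 8*y - 6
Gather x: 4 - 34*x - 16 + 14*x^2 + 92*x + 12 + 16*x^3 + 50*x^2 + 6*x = 16*x^3 + 64*x^2 + 64*x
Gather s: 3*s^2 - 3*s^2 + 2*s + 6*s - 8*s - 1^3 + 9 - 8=0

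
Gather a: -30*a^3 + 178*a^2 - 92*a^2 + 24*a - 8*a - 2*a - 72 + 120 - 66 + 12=-30*a^3 + 86*a^2 + 14*a - 6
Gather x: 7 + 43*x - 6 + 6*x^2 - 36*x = 6*x^2 + 7*x + 1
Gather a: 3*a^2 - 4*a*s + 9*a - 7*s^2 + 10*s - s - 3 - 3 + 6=3*a^2 + a*(9 - 4*s) - 7*s^2 + 9*s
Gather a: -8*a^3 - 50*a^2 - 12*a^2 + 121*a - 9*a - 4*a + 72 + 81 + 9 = -8*a^3 - 62*a^2 + 108*a + 162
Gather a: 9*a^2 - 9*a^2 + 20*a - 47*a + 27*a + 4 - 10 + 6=0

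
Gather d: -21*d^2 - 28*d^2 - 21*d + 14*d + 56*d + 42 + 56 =-49*d^2 + 49*d + 98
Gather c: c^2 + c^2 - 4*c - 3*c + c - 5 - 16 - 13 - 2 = 2*c^2 - 6*c - 36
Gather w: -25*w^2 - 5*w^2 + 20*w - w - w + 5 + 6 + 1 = -30*w^2 + 18*w + 12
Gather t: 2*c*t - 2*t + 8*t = t*(2*c + 6)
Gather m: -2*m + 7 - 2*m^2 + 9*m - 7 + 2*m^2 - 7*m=0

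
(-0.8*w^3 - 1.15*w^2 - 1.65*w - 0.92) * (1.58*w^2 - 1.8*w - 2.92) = -1.264*w^5 - 0.377*w^4 + 1.799*w^3 + 4.8744*w^2 + 6.474*w + 2.6864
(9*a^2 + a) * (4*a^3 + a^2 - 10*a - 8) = 36*a^5 + 13*a^4 - 89*a^3 - 82*a^2 - 8*a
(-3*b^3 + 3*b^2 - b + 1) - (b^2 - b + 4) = -3*b^3 + 2*b^2 - 3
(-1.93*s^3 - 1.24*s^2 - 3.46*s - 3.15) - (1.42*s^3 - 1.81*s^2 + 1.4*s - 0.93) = -3.35*s^3 + 0.57*s^2 - 4.86*s - 2.22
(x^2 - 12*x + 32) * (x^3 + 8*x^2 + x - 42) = x^5 - 4*x^4 - 63*x^3 + 202*x^2 + 536*x - 1344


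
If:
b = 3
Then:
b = 3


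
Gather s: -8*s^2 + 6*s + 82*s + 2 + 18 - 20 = -8*s^2 + 88*s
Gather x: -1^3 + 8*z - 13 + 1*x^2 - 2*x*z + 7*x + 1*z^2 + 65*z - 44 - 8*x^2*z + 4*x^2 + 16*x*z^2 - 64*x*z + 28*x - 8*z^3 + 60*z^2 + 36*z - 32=x^2*(5 - 8*z) + x*(16*z^2 - 66*z + 35) - 8*z^3 + 61*z^2 + 109*z - 90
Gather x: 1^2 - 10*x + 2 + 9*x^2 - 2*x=9*x^2 - 12*x + 3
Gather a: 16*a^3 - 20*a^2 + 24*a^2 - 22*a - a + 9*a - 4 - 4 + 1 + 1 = 16*a^3 + 4*a^2 - 14*a - 6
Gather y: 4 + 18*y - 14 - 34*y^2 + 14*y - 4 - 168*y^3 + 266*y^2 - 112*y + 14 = -168*y^3 + 232*y^2 - 80*y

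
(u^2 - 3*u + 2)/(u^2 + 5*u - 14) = (u - 1)/(u + 7)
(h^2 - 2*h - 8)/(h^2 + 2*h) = (h - 4)/h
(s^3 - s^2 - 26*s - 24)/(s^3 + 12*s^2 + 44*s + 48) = (s^2 - 5*s - 6)/(s^2 + 8*s + 12)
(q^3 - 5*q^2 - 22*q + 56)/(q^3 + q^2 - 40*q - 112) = (q - 2)/(q + 4)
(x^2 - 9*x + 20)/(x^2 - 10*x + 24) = (x - 5)/(x - 6)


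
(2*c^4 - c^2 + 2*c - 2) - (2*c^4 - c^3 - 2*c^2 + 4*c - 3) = c^3 + c^2 - 2*c + 1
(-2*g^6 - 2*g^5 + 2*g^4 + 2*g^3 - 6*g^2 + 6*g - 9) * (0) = 0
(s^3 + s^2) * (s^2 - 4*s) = s^5 - 3*s^4 - 4*s^3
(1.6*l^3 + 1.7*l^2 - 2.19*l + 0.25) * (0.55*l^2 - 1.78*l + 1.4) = 0.88*l^5 - 1.913*l^4 - 1.9905*l^3 + 6.4157*l^2 - 3.511*l + 0.35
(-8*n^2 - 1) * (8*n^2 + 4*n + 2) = -64*n^4 - 32*n^3 - 24*n^2 - 4*n - 2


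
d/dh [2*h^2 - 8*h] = 4*h - 8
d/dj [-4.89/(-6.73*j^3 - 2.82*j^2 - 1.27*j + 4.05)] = (-98.7291*j^2 - 27.5796*j - 6.2103)/(6.73*j^3 + 2.82*j^2 + 1.27*j - 4.05)^2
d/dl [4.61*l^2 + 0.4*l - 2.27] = 9.22*l + 0.4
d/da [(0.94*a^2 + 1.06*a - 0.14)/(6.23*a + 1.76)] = (5.8562*a^2 + 3.3088*a + 2.7378)/(38.8129*a^2 + 21.9296*a + 3.0976)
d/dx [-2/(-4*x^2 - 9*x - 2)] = 2*(-8*x - 9)/(4*x^2 + 9*x + 2)^2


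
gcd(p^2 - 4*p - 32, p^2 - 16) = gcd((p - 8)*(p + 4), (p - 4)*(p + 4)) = p + 4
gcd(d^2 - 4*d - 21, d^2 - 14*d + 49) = d - 7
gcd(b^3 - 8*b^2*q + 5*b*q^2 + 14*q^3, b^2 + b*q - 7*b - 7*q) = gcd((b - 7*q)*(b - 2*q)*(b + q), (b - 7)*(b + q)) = b + q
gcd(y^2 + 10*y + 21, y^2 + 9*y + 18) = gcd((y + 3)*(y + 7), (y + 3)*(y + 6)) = y + 3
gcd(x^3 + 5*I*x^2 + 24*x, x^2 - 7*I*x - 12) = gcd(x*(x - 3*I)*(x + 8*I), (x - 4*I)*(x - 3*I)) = x - 3*I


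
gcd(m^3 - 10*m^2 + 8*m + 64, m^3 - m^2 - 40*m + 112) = m - 4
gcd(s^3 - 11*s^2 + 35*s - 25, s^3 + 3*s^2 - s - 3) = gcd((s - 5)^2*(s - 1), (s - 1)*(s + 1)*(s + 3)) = s - 1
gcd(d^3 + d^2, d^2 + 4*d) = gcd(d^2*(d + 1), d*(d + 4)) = d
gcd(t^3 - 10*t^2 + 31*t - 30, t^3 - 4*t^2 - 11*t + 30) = t^2 - 7*t + 10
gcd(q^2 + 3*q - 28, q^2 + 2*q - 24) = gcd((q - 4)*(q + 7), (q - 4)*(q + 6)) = q - 4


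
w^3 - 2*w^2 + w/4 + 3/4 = (w - 3/2)*(w - 1)*(w + 1/2)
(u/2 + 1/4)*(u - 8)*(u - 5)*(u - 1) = u^4/2 - 27*u^3/4 + 23*u^2 - 27*u/4 - 10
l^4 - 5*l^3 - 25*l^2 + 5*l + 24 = (l - 8)*(l - 1)*(l + 1)*(l + 3)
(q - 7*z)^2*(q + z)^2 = q^4 - 12*q^3*z + 22*q^2*z^2 + 84*q*z^3 + 49*z^4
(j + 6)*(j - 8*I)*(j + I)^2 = j^4 + 6*j^3 - 6*I*j^3 + 15*j^2 - 36*I*j^2 + 90*j + 8*I*j + 48*I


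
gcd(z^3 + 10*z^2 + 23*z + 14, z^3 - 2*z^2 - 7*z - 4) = z + 1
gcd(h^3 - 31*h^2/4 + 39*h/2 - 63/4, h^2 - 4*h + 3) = h - 3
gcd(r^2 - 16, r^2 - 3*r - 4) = r - 4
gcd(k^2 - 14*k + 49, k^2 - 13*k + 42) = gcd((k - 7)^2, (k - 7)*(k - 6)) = k - 7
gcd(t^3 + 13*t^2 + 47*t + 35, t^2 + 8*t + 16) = 1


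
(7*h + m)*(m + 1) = 7*h*m + 7*h + m^2 + m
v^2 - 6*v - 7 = (v - 7)*(v + 1)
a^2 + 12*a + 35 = (a + 5)*(a + 7)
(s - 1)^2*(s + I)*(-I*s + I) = -I*s^4 + s^3 + 3*I*s^3 - 3*s^2 - 3*I*s^2 + 3*s + I*s - 1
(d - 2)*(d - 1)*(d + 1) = d^3 - 2*d^2 - d + 2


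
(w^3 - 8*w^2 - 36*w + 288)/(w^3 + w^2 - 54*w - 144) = (w - 6)/(w + 3)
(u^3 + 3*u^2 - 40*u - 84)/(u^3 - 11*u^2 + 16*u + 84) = (u + 7)/(u - 7)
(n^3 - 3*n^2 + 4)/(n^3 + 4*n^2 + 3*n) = (n^2 - 4*n + 4)/(n*(n + 3))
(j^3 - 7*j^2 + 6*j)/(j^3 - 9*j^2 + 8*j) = (j - 6)/(j - 8)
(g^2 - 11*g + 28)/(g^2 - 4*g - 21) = (g - 4)/(g + 3)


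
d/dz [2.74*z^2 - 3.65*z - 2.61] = 5.48*z - 3.65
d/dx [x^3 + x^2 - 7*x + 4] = 3*x^2 + 2*x - 7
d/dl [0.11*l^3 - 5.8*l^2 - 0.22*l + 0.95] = 0.33*l^2 - 11.6*l - 0.22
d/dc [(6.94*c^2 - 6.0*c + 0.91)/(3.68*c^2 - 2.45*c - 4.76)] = (5.077*c^2 - 72.7664*c + 30.7895)/(13.5424*c^4 - 18.032*c^3 - 29.0311*c^2 + 23.324*c + 22.6576)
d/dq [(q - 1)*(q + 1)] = 2*q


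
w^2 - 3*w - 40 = (w - 8)*(w + 5)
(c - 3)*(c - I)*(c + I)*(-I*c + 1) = -I*c^4 + c^3 + 3*I*c^3 - 3*c^2 - I*c^2 + c + 3*I*c - 3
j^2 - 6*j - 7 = (j - 7)*(j + 1)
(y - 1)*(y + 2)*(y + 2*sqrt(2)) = y^3 + y^2 + 2*sqrt(2)*y^2 - 2*y + 2*sqrt(2)*y - 4*sqrt(2)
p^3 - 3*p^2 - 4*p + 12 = (p - 3)*(p - 2)*(p + 2)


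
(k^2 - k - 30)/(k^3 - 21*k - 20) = (-k^2 + k + 30)/(-k^3 + 21*k + 20)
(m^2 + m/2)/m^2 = (m + 1/2)/m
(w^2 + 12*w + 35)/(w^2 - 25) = (w + 7)/(w - 5)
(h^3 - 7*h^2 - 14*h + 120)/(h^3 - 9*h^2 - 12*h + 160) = (h - 6)/(h - 8)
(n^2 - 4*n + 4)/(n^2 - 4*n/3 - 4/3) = 3*(n - 2)/(3*n + 2)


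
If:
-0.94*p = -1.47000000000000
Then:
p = 1.56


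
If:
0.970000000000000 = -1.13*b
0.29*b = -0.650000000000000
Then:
No Solution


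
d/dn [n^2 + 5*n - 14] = 2*n + 5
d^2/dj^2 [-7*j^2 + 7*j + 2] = -14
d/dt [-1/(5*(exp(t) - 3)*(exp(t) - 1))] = (exp(t) - 2)/(10*(exp(t) - 3)^2*sinh(t/2)^2)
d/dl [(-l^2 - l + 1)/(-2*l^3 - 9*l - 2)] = ((2*l + 1)*(2*l^3 + 9*l + 2) - 3*(2*l^2 + 3)*(l^2 + l - 1))/(2*l^3 + 9*l + 2)^2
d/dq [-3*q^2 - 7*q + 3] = -6*q - 7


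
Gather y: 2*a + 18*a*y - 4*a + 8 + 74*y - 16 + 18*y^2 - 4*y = -2*a + 18*y^2 + y*(18*a + 70) - 8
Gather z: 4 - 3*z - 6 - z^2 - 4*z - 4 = -z^2 - 7*z - 6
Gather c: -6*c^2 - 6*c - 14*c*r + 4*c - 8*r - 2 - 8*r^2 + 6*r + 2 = -6*c^2 + c*(-14*r - 2) - 8*r^2 - 2*r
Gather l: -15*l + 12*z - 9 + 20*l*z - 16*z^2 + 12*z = l*(20*z - 15) - 16*z^2 + 24*z - 9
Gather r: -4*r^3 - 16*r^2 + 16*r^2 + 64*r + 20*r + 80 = -4*r^3 + 84*r + 80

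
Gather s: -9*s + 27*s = 18*s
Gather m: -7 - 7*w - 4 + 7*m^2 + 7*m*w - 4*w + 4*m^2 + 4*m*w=11*m^2 + 11*m*w - 11*w - 11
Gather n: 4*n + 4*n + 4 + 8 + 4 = 8*n + 16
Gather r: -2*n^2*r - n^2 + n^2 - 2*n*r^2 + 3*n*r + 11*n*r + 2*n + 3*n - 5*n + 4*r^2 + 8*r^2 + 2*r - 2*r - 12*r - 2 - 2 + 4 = r^2*(12 - 2*n) + r*(-2*n^2 + 14*n - 12)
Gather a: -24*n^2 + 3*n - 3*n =-24*n^2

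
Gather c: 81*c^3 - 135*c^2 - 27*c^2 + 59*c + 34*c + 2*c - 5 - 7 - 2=81*c^3 - 162*c^2 + 95*c - 14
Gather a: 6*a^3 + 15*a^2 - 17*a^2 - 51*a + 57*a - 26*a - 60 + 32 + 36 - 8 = 6*a^3 - 2*a^2 - 20*a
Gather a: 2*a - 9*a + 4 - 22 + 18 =-7*a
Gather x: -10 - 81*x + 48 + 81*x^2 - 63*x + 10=81*x^2 - 144*x + 48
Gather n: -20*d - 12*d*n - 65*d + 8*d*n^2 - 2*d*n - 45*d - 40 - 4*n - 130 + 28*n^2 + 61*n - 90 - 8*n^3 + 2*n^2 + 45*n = -130*d - 8*n^3 + n^2*(8*d + 30) + n*(102 - 14*d) - 260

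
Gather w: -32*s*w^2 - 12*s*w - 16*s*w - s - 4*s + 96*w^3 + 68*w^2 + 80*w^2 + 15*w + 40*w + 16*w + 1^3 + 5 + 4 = -5*s + 96*w^3 + w^2*(148 - 32*s) + w*(71 - 28*s) + 10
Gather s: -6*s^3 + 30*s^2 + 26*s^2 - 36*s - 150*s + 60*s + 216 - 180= -6*s^3 + 56*s^2 - 126*s + 36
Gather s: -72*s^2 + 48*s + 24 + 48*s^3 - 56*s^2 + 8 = 48*s^3 - 128*s^2 + 48*s + 32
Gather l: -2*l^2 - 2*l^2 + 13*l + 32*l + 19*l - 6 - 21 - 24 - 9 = -4*l^2 + 64*l - 60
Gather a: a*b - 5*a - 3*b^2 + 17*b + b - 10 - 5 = a*(b - 5) - 3*b^2 + 18*b - 15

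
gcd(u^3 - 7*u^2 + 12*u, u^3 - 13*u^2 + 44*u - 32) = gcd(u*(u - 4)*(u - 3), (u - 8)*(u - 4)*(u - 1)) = u - 4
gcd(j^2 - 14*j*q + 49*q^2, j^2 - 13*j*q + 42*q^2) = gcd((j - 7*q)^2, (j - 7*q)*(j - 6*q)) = -j + 7*q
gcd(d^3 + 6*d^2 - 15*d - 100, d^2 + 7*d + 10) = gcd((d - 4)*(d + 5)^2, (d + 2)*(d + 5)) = d + 5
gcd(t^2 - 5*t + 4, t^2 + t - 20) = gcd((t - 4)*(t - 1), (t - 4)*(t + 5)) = t - 4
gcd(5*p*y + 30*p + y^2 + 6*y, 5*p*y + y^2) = 5*p + y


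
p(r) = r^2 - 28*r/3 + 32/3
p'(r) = 2*r - 28/3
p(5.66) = -10.12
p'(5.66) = 1.99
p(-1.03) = 21.34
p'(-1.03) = -11.39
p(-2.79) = 44.49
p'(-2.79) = -14.91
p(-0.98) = 20.77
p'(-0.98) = -11.29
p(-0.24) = 12.96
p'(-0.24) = -9.81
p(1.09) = 1.68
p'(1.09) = -7.15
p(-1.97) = 32.93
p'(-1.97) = -13.27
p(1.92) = -3.57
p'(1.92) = -5.49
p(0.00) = 10.67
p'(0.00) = -9.33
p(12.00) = 42.67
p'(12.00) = 14.67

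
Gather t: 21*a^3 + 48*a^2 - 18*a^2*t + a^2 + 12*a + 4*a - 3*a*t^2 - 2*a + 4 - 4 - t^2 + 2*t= 21*a^3 + 49*a^2 + 14*a + t^2*(-3*a - 1) + t*(2 - 18*a^2)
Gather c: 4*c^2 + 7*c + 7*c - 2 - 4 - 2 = 4*c^2 + 14*c - 8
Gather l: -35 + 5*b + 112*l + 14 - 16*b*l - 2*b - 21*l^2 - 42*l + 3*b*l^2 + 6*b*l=3*b + l^2*(3*b - 21) + l*(70 - 10*b) - 21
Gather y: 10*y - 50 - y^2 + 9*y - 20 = -y^2 + 19*y - 70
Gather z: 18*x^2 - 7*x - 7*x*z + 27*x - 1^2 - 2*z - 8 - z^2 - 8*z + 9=18*x^2 + 20*x - z^2 + z*(-7*x - 10)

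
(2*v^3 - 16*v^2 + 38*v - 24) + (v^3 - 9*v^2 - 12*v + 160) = 3*v^3 - 25*v^2 + 26*v + 136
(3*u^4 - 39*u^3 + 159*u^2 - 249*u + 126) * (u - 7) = 3*u^5 - 60*u^4 + 432*u^3 - 1362*u^2 + 1869*u - 882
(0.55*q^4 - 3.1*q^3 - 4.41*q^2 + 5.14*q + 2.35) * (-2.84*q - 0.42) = -1.562*q^5 + 8.573*q^4 + 13.8264*q^3 - 12.7454*q^2 - 8.8328*q - 0.987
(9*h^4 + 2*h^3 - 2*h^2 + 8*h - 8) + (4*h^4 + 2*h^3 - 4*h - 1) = 13*h^4 + 4*h^3 - 2*h^2 + 4*h - 9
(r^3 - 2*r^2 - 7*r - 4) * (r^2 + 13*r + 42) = r^5 + 11*r^4 + 9*r^3 - 179*r^2 - 346*r - 168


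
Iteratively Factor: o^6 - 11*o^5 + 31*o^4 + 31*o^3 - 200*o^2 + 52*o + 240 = (o + 2)*(o^5 - 13*o^4 + 57*o^3 - 83*o^2 - 34*o + 120) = (o + 1)*(o + 2)*(o^4 - 14*o^3 + 71*o^2 - 154*o + 120) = (o - 5)*(o + 1)*(o + 2)*(o^3 - 9*o^2 + 26*o - 24) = (o - 5)*(o - 2)*(o + 1)*(o + 2)*(o^2 - 7*o + 12) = (o - 5)*(o - 3)*(o - 2)*(o + 1)*(o + 2)*(o - 4)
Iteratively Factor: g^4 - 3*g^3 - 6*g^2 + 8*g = (g)*(g^3 - 3*g^2 - 6*g + 8) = g*(g + 2)*(g^2 - 5*g + 4) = g*(g - 4)*(g + 2)*(g - 1)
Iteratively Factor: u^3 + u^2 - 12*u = (u + 4)*(u^2 - 3*u) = u*(u + 4)*(u - 3)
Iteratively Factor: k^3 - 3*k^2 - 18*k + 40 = (k - 5)*(k^2 + 2*k - 8) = (k - 5)*(k + 4)*(k - 2)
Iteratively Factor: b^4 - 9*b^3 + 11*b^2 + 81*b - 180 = (b - 4)*(b^3 - 5*b^2 - 9*b + 45) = (b - 5)*(b - 4)*(b^2 - 9) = (b - 5)*(b - 4)*(b - 3)*(b + 3)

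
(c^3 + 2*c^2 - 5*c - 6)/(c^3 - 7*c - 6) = (c^2 + c - 6)/(c^2 - c - 6)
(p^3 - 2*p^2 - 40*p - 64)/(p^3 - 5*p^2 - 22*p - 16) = (p + 4)/(p + 1)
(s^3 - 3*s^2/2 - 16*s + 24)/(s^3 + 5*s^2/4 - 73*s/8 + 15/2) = 4*(s - 4)/(4*s - 5)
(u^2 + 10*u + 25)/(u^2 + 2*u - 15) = (u + 5)/(u - 3)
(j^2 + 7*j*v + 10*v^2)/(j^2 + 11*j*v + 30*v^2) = (j + 2*v)/(j + 6*v)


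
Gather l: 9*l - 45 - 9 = 9*l - 54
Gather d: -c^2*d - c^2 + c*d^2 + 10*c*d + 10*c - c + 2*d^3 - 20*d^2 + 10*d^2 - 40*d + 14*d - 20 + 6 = -c^2 + 9*c + 2*d^3 + d^2*(c - 10) + d*(-c^2 + 10*c - 26) - 14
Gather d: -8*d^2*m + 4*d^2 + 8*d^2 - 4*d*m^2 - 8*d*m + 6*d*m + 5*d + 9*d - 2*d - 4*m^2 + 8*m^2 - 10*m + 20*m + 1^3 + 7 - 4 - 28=d^2*(12 - 8*m) + d*(-4*m^2 - 2*m + 12) + 4*m^2 + 10*m - 24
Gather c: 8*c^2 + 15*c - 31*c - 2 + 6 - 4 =8*c^2 - 16*c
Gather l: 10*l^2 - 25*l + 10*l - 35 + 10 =10*l^2 - 15*l - 25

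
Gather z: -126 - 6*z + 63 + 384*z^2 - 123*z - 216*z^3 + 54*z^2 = -216*z^3 + 438*z^2 - 129*z - 63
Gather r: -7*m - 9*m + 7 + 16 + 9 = 32 - 16*m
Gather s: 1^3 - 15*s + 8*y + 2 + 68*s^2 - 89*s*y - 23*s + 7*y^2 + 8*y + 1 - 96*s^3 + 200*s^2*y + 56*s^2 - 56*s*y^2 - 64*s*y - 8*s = -96*s^3 + s^2*(200*y + 124) + s*(-56*y^2 - 153*y - 46) + 7*y^2 + 16*y + 4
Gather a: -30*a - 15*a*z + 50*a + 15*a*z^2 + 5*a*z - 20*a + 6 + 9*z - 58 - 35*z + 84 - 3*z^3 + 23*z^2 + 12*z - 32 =a*(15*z^2 - 10*z) - 3*z^3 + 23*z^2 - 14*z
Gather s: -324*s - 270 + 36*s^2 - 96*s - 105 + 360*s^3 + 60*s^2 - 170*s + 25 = 360*s^3 + 96*s^2 - 590*s - 350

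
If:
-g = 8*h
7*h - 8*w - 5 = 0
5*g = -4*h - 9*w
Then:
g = 8/5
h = -1/5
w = -4/5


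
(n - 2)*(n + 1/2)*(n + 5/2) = n^3 + n^2 - 19*n/4 - 5/2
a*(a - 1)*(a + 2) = a^3 + a^2 - 2*a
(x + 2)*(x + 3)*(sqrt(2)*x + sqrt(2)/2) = sqrt(2)*x^3 + 11*sqrt(2)*x^2/2 + 17*sqrt(2)*x/2 + 3*sqrt(2)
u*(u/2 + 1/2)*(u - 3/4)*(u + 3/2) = u^4/2 + 7*u^3/8 - 3*u^2/16 - 9*u/16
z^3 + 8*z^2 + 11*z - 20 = (z - 1)*(z + 4)*(z + 5)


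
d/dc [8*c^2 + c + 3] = 16*c + 1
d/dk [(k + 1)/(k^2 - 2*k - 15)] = (k^2 - 2*k - 2*(k - 1)*(k + 1) - 15)/(-k^2 + 2*k + 15)^2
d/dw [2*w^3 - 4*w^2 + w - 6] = 6*w^2 - 8*w + 1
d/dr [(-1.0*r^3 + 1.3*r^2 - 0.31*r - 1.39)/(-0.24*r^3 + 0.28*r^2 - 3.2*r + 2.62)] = (0.032*r^4 + 6.2512*r^3 - 12.934*r^2 + 7.5904*r - 5.2602)/(0.0576*r^6 - 0.1344*r^5 + 1.6144*r^4 - 3.0496*r^3 + 11.7072*r^2 - 16.768*r + 6.8644)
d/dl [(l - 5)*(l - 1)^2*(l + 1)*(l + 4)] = 5*l^4 - 8*l^3 - 60*l^2 + 44*l + 19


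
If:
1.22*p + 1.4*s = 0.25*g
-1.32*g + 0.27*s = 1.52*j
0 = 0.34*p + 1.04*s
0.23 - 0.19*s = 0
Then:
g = -11.29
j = 10.02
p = -3.70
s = 1.21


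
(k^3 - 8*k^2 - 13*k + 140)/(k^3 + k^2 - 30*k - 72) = (k^2 - 12*k + 35)/(k^2 - 3*k - 18)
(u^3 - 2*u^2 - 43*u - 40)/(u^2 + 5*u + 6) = (u^3 - 2*u^2 - 43*u - 40)/(u^2 + 5*u + 6)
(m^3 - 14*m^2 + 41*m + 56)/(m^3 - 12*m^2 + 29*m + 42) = (m - 8)/(m - 6)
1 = 1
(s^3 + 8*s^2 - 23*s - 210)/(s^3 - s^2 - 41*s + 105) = (s + 6)/(s - 3)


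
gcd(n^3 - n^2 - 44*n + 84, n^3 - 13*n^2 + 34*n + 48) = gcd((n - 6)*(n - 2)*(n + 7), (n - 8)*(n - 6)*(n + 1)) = n - 6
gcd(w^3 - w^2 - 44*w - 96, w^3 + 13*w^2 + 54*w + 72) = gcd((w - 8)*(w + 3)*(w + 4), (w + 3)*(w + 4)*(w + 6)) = w^2 + 7*w + 12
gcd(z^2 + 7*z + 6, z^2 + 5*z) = 1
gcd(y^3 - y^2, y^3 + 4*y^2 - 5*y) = y^2 - y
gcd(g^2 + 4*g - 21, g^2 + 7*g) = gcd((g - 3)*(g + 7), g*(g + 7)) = g + 7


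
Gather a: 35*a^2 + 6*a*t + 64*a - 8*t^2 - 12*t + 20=35*a^2 + a*(6*t + 64) - 8*t^2 - 12*t + 20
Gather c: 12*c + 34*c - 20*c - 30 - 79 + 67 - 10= 26*c - 52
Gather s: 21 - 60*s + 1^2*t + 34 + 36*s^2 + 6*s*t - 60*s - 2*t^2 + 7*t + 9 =36*s^2 + s*(6*t - 120) - 2*t^2 + 8*t + 64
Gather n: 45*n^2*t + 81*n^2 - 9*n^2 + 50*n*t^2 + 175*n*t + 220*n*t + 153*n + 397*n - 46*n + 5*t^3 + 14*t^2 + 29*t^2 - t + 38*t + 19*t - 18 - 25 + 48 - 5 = n^2*(45*t + 72) + n*(50*t^2 + 395*t + 504) + 5*t^3 + 43*t^2 + 56*t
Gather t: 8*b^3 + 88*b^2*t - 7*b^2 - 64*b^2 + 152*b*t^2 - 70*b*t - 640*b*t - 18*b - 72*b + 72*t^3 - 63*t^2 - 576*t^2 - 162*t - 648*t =8*b^3 - 71*b^2 - 90*b + 72*t^3 + t^2*(152*b - 639) + t*(88*b^2 - 710*b - 810)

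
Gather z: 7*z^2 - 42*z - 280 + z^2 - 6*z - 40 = 8*z^2 - 48*z - 320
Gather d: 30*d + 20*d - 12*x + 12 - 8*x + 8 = 50*d - 20*x + 20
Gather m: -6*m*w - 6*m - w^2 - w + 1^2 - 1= m*(-6*w - 6) - w^2 - w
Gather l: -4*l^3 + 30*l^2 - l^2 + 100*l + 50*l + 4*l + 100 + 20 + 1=-4*l^3 + 29*l^2 + 154*l + 121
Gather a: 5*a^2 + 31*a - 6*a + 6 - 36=5*a^2 + 25*a - 30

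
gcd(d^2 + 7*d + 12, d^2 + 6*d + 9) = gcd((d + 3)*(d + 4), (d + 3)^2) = d + 3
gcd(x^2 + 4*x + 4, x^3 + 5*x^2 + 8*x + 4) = x^2 + 4*x + 4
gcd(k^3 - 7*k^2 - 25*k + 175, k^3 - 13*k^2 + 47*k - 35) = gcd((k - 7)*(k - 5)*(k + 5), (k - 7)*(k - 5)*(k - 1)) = k^2 - 12*k + 35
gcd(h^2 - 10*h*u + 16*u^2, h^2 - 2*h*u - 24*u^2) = 1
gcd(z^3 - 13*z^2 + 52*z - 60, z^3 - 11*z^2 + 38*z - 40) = z^2 - 7*z + 10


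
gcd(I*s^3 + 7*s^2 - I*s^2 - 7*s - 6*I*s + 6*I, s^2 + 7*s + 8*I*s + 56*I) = 1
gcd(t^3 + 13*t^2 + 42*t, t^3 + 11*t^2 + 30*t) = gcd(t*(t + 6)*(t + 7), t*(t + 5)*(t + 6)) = t^2 + 6*t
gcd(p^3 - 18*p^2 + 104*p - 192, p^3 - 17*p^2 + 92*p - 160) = p^2 - 12*p + 32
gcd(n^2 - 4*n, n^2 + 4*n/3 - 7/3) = 1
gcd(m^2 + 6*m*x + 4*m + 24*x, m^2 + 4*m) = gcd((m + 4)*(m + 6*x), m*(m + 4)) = m + 4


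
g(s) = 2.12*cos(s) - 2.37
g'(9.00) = -0.87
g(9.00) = -4.30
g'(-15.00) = 1.38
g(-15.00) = -3.98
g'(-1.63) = 2.12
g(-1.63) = -2.50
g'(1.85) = -2.04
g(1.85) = -2.95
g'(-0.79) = 1.51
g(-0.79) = -0.88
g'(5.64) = 1.27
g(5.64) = -0.67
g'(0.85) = -1.59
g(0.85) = -0.97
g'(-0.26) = 0.55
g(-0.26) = -0.32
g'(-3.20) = -0.12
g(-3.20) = -4.49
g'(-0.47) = 0.96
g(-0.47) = -0.48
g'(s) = -2.12*sin(s)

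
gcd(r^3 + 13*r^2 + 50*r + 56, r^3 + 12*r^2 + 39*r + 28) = r^2 + 11*r + 28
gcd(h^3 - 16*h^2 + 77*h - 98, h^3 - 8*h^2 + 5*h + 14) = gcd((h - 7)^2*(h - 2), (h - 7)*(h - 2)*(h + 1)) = h^2 - 9*h + 14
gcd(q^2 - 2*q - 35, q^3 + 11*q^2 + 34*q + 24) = 1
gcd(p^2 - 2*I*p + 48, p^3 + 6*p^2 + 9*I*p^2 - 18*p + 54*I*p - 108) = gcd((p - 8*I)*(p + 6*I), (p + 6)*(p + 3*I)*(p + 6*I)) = p + 6*I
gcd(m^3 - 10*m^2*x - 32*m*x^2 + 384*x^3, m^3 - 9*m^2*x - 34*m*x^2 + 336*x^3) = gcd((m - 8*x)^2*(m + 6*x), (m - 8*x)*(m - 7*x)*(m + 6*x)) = -m^2 + 2*m*x + 48*x^2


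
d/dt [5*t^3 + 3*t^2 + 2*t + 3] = 15*t^2 + 6*t + 2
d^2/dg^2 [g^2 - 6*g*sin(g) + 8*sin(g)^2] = 6*g*sin(g) - 32*sin(g)^2 - 12*cos(g) + 18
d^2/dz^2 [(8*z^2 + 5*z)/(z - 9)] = 1386/(z^3 - 27*z^2 + 243*z - 729)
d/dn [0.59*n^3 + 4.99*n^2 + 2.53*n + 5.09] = 1.77*n^2 + 9.98*n + 2.53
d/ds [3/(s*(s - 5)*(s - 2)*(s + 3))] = 6*(-2*s^3 + 6*s^2 + 11*s - 15)/(s^2*(s^6 - 8*s^5 - 6*s^4 + 148*s^3 - 119*s^2 - 660*s + 900))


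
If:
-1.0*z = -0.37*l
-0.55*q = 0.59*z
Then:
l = 2.7027027027027*z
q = -1.07272727272727*z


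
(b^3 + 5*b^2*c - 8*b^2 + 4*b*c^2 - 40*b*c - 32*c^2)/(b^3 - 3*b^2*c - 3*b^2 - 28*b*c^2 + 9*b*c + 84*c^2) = (b^2 + b*c - 8*b - 8*c)/(b^2 - 7*b*c - 3*b + 21*c)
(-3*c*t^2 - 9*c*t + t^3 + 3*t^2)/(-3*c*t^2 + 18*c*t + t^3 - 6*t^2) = (t + 3)/(t - 6)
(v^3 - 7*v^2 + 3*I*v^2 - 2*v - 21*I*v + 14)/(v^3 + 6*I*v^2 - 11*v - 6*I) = (v - 7)/(v + 3*I)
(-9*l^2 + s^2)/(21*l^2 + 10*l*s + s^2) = (-3*l + s)/(7*l + s)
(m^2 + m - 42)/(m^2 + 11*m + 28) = (m - 6)/(m + 4)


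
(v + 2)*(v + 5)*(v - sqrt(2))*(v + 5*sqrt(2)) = v^4 + 4*sqrt(2)*v^3 + 7*v^3 + 28*sqrt(2)*v^2 - 70*v + 40*sqrt(2)*v - 100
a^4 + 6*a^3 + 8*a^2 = a^2*(a + 2)*(a + 4)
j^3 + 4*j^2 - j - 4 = (j - 1)*(j + 1)*(j + 4)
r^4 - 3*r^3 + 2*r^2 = r^2*(r - 2)*(r - 1)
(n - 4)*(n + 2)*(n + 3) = n^3 + n^2 - 14*n - 24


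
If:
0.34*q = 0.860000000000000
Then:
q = 2.53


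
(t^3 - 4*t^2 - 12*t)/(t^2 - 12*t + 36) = t*(t + 2)/(t - 6)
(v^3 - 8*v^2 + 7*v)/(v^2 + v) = (v^2 - 8*v + 7)/(v + 1)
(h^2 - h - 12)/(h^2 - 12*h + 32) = (h + 3)/(h - 8)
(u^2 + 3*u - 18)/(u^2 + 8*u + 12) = (u - 3)/(u + 2)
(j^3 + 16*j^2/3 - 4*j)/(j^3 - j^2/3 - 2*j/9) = 3*(j + 6)/(3*j + 1)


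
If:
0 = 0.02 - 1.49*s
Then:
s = 0.01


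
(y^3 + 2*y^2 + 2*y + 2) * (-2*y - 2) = -2*y^4 - 6*y^3 - 8*y^2 - 8*y - 4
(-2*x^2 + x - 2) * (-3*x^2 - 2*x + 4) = 6*x^4 + x^3 - 4*x^2 + 8*x - 8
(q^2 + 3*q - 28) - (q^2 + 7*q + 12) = -4*q - 40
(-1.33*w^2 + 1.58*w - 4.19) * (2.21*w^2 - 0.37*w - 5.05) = -2.9393*w^4 + 3.9839*w^3 - 3.128*w^2 - 6.4287*w + 21.1595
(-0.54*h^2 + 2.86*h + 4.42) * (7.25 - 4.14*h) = 2.2356*h^3 - 15.7554*h^2 + 2.4362*h + 32.045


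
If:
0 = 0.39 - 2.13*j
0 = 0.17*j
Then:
No Solution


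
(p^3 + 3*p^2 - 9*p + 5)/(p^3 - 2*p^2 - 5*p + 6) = (p^2 + 4*p - 5)/(p^2 - p - 6)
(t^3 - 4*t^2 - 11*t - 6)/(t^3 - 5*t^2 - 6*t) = (t + 1)/t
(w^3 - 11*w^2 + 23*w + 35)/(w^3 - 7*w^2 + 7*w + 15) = (w - 7)/(w - 3)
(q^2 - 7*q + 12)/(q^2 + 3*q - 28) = (q - 3)/(q + 7)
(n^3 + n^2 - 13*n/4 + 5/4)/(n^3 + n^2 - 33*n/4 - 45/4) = (2*n^2 - 3*n + 1)/(2*n^2 - 3*n - 9)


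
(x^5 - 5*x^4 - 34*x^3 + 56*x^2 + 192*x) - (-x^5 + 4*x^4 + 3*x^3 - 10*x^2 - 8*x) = 2*x^5 - 9*x^4 - 37*x^3 + 66*x^2 + 200*x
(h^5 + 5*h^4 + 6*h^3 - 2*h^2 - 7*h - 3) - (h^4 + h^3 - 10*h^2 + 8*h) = h^5 + 4*h^4 + 5*h^3 + 8*h^2 - 15*h - 3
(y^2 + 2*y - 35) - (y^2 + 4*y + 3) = -2*y - 38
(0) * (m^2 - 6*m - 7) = 0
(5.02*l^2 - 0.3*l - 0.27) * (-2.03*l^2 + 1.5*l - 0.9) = -10.1906*l^4 + 8.139*l^3 - 4.4199*l^2 - 0.135*l + 0.243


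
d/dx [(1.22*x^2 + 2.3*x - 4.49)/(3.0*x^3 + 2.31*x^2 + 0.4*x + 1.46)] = (-3.66*x^4 - 13.8*x^3 + 35.585*x^2 + 24.3062*x + 5.154)/(9.0*x^6 + 13.86*x^5 + 7.7361*x^4 + 10.608*x^3 + 6.9052*x^2 + 1.168*x + 2.1316)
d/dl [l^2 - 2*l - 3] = 2*l - 2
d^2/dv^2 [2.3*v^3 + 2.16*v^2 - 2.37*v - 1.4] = 13.8*v + 4.32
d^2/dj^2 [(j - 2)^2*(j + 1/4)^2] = 12*j^2 - 21*j + 33/8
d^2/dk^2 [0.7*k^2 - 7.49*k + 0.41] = 1.40000000000000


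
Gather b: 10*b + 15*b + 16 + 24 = 25*b + 40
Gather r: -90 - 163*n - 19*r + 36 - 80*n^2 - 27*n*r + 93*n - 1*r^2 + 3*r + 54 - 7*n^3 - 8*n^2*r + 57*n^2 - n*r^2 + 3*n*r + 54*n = -7*n^3 - 23*n^2 - 16*n + r^2*(-n - 1) + r*(-8*n^2 - 24*n - 16)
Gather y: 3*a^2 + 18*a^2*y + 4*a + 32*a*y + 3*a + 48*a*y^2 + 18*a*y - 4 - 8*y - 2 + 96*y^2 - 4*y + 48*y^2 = 3*a^2 + 7*a + y^2*(48*a + 144) + y*(18*a^2 + 50*a - 12) - 6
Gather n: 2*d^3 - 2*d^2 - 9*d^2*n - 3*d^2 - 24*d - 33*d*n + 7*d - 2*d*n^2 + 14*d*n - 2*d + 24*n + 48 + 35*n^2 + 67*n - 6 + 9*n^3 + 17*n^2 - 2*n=2*d^3 - 5*d^2 - 19*d + 9*n^3 + n^2*(52 - 2*d) + n*(-9*d^2 - 19*d + 89) + 42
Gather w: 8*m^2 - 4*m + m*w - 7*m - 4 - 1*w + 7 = 8*m^2 - 11*m + w*(m - 1) + 3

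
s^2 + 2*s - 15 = (s - 3)*(s + 5)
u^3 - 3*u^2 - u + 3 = (u - 3)*(u - 1)*(u + 1)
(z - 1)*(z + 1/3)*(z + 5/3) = z^3 + z^2 - 13*z/9 - 5/9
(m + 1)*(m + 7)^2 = m^3 + 15*m^2 + 63*m + 49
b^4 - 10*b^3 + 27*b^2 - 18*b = b*(b - 6)*(b - 3)*(b - 1)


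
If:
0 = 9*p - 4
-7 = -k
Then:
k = 7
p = 4/9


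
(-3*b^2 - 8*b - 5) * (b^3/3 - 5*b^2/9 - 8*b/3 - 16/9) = -b^5 - b^4 + 97*b^3/9 + 265*b^2/9 + 248*b/9 + 80/9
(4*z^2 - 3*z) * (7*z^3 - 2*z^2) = 28*z^5 - 29*z^4 + 6*z^3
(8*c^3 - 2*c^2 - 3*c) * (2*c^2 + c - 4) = 16*c^5 + 4*c^4 - 40*c^3 + 5*c^2 + 12*c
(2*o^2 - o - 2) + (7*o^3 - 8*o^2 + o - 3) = 7*o^3 - 6*o^2 - 5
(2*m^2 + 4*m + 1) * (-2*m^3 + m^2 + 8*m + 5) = -4*m^5 - 6*m^4 + 18*m^3 + 43*m^2 + 28*m + 5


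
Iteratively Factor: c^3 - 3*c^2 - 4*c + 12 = (c - 3)*(c^2 - 4) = (c - 3)*(c - 2)*(c + 2)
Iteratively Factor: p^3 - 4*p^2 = (p)*(p^2 - 4*p) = p^2*(p - 4)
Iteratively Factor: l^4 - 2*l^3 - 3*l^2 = (l - 3)*(l^3 + l^2) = l*(l - 3)*(l^2 + l) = l^2*(l - 3)*(l + 1)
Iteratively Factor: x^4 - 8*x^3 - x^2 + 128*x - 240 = (x + 4)*(x^3 - 12*x^2 + 47*x - 60) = (x - 4)*(x + 4)*(x^2 - 8*x + 15) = (x - 5)*(x - 4)*(x + 4)*(x - 3)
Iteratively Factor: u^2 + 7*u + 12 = (u + 3)*(u + 4)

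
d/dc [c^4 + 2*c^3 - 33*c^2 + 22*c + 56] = 4*c^3 + 6*c^2 - 66*c + 22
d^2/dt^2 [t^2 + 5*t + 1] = 2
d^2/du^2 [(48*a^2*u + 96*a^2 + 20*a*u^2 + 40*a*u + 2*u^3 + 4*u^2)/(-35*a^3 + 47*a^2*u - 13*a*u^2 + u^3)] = 4*(51730*a^7 - 29085*a^6*u + 119542*a^6 - 13545*a^5*u^2 - 110244*a^5*u + 13242*a^4*u^3 + 32574*a^4*u^2 - 2136*a^3*u^4 - 840*a^3*u^3 - 69*a^2*u^5 - 774*a^2*u^4 + 23*a*u^6 + 60*a*u^5 + 2*u^6)/(-42875*a^9 + 172725*a^8*u - 279720*a^7*u^2 + 235808*a^6*u^3 - 113766*a^5*u^4 + 33186*a^4*u^5 - 5968*a^3*u^6 + 648*a^2*u^7 - 39*a*u^8 + u^9)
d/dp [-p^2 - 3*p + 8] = -2*p - 3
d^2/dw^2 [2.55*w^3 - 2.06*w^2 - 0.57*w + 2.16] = 15.3*w - 4.12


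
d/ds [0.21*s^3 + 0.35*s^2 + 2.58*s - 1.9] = 0.63*s^2 + 0.7*s + 2.58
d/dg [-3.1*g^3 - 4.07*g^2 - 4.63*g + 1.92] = -9.3*g^2 - 8.14*g - 4.63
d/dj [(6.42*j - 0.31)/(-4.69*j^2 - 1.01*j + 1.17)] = (30.1098*j^2 - 2.9078*j + 7.1983)/(21.9961*j^4 + 9.4738*j^3 - 9.9545*j^2 - 2.3634*j + 1.3689)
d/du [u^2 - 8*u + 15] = 2*u - 8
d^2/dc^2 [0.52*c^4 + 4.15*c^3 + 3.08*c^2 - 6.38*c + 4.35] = 6.24*c^2 + 24.9*c + 6.16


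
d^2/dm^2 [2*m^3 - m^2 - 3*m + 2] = 12*m - 2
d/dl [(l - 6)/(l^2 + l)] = (-l^2 + 12*l + 6)/(l^2*(l^2 + 2*l + 1))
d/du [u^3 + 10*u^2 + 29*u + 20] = 3*u^2 + 20*u + 29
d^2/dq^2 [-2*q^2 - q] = -4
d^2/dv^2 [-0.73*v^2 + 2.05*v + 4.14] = -1.46000000000000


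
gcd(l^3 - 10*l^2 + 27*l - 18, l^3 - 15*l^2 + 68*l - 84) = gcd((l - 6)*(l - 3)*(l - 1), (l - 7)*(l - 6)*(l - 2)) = l - 6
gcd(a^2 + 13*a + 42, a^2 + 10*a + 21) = a + 7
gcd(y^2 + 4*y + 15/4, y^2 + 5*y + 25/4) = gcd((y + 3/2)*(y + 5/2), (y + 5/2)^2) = y + 5/2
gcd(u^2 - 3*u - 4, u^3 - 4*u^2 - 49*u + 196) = u - 4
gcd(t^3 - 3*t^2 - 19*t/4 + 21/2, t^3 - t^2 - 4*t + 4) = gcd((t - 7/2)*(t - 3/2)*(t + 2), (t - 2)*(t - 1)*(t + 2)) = t + 2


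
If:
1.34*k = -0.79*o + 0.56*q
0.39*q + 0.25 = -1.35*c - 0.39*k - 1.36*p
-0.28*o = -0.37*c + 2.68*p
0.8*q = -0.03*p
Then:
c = 90.2333196610984*q - 0.238966888564492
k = 0.186167434774523 - 220.354653527734*q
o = 374.474981933118*q - 0.315777674174507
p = -26.6666666666667*q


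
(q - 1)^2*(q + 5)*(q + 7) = q^4 + 10*q^3 + 12*q^2 - 58*q + 35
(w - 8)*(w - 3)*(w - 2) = w^3 - 13*w^2 + 46*w - 48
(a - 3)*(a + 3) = a^2 - 9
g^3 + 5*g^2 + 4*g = g*(g + 1)*(g + 4)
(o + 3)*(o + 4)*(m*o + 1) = m*o^3 + 7*m*o^2 + 12*m*o + o^2 + 7*o + 12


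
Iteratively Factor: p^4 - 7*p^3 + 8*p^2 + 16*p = (p)*(p^3 - 7*p^2 + 8*p + 16) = p*(p - 4)*(p^2 - 3*p - 4) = p*(p - 4)*(p + 1)*(p - 4)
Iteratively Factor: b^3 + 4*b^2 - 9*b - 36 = (b + 3)*(b^2 + b - 12) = (b + 3)*(b + 4)*(b - 3)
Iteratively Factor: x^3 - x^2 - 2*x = (x)*(x^2 - x - 2) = x*(x + 1)*(x - 2)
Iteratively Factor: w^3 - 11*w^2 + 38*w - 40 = (w - 5)*(w^2 - 6*w + 8) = (w - 5)*(w - 4)*(w - 2)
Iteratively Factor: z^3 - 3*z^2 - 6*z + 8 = (z + 2)*(z^2 - 5*z + 4) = (z - 4)*(z + 2)*(z - 1)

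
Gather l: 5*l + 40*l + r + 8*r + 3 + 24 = 45*l + 9*r + 27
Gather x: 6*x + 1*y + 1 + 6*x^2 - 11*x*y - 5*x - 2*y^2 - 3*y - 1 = 6*x^2 + x*(1 - 11*y) - 2*y^2 - 2*y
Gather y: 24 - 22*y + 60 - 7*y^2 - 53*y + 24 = -7*y^2 - 75*y + 108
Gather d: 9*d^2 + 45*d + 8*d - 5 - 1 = 9*d^2 + 53*d - 6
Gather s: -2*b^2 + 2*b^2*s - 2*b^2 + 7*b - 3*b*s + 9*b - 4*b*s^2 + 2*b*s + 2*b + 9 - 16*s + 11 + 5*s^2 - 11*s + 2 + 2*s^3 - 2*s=-4*b^2 + 18*b + 2*s^3 + s^2*(5 - 4*b) + s*(2*b^2 - b - 29) + 22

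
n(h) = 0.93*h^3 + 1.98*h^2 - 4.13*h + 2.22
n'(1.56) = 8.84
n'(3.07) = 34.32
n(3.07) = 35.11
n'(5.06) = 87.34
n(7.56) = 486.00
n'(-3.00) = 9.10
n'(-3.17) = 11.35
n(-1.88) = 10.80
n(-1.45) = 9.54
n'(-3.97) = 24.12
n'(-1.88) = -1.71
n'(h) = 2.79*h^2 + 3.96*h - 4.13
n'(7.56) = 185.27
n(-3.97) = -8.37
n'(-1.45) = -4.01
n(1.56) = 4.13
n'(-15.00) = 564.22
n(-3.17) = 5.58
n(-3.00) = 7.32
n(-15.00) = -2629.08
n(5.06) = 152.50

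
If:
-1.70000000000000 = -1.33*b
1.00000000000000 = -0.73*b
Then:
No Solution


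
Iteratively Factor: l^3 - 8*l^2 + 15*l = (l - 5)*(l^2 - 3*l) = (l - 5)*(l - 3)*(l)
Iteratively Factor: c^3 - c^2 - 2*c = (c)*(c^2 - c - 2) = c*(c + 1)*(c - 2)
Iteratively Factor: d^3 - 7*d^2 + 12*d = (d - 4)*(d^2 - 3*d) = d*(d - 4)*(d - 3)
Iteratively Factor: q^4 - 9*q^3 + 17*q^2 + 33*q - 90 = (q - 3)*(q^3 - 6*q^2 - q + 30) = (q - 5)*(q - 3)*(q^2 - q - 6) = (q - 5)*(q - 3)^2*(q + 2)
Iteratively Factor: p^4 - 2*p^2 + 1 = (p - 1)*(p^3 + p^2 - p - 1) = (p - 1)*(p + 1)*(p^2 - 1) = (p - 1)*(p + 1)^2*(p - 1)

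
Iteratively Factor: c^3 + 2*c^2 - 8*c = (c)*(c^2 + 2*c - 8) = c*(c - 2)*(c + 4)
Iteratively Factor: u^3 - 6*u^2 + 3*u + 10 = (u + 1)*(u^2 - 7*u + 10) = (u - 2)*(u + 1)*(u - 5)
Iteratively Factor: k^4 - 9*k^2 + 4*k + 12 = (k + 1)*(k^3 - k^2 - 8*k + 12) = (k + 1)*(k + 3)*(k^2 - 4*k + 4) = (k - 2)*(k + 1)*(k + 3)*(k - 2)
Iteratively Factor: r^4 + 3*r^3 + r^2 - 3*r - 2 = (r + 1)*(r^3 + 2*r^2 - r - 2) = (r - 1)*(r + 1)*(r^2 + 3*r + 2) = (r - 1)*(r + 1)*(r + 2)*(r + 1)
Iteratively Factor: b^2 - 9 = (b + 3)*(b - 3)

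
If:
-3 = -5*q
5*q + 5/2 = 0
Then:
No Solution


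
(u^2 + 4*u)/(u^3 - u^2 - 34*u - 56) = u/(u^2 - 5*u - 14)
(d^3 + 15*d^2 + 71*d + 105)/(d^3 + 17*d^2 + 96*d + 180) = (d^2 + 10*d + 21)/(d^2 + 12*d + 36)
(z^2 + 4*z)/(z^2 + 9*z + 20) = z/(z + 5)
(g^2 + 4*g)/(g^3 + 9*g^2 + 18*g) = (g + 4)/(g^2 + 9*g + 18)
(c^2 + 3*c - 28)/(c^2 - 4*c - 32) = (-c^2 - 3*c + 28)/(-c^2 + 4*c + 32)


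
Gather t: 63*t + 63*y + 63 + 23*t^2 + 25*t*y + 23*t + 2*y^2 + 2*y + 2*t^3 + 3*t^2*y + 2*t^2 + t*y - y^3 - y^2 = 2*t^3 + t^2*(3*y + 25) + t*(26*y + 86) - y^3 + y^2 + 65*y + 63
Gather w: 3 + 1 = 4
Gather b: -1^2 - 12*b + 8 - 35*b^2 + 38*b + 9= -35*b^2 + 26*b + 16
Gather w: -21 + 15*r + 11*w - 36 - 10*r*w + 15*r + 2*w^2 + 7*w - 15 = 30*r + 2*w^2 + w*(18 - 10*r) - 72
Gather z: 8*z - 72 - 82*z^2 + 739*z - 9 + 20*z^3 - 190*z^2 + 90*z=20*z^3 - 272*z^2 + 837*z - 81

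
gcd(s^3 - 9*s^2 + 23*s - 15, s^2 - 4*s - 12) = 1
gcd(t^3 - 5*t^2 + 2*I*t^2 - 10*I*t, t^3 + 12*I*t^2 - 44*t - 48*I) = t + 2*I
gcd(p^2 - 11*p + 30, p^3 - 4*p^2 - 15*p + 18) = p - 6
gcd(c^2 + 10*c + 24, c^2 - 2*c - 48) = c + 6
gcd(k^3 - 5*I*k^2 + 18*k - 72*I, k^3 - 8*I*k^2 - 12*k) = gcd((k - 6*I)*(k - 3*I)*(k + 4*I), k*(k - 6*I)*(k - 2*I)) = k - 6*I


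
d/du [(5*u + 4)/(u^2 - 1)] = (5*u^2 - 2*u*(5*u + 4) - 5)/(u^2 - 1)^2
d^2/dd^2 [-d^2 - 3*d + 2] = -2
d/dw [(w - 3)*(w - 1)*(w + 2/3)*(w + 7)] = 4*w^3 + 11*w^2 - 46*w + 13/3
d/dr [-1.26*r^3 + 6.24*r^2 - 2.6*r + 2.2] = -3.78*r^2 + 12.48*r - 2.6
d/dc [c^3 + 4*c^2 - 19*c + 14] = 3*c^2 + 8*c - 19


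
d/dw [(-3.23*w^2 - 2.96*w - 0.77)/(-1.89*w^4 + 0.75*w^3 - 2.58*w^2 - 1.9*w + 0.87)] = (-12.2094*w^5 - 14.3607*w^4 - 1.3812*w^3 + 0.232699999999998*w^2 - 9.5934*w - 4.0382)/(3.5721*w^8 - 2.835*w^7 + 10.3149*w^6 + 3.312*w^5 + 0.517800000000001*w^4 + 11.109*w^3 - 0.8792*w^2 - 3.306*w + 0.7569)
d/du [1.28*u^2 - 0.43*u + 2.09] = 2.56*u - 0.43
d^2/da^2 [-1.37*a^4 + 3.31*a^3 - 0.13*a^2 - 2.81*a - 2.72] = -16.44*a^2 + 19.86*a - 0.26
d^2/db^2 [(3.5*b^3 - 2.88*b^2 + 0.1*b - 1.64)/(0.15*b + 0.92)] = (0.1575*b^3 + 2.898*b^2 + 17.7744*b - 4.976664)/(0.003375*b^3 + 0.0621*b^2 + 0.38088*b + 0.778688)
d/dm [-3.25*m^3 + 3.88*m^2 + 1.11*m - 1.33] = -9.75*m^2 + 7.76*m + 1.11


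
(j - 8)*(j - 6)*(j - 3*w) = j^3 - 3*j^2*w - 14*j^2 + 42*j*w + 48*j - 144*w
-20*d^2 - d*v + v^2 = (-5*d + v)*(4*d + v)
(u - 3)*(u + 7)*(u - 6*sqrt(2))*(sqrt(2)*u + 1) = sqrt(2)*u^4 - 11*u^3 + 4*sqrt(2)*u^3 - 44*u^2 - 27*sqrt(2)*u^2 - 24*sqrt(2)*u + 231*u + 126*sqrt(2)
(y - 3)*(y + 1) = y^2 - 2*y - 3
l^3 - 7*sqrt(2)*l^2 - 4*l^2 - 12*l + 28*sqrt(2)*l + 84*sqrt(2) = (l - 6)*(l + 2)*(l - 7*sqrt(2))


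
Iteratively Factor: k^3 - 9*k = (k + 3)*(k^2 - 3*k) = k*(k + 3)*(k - 3)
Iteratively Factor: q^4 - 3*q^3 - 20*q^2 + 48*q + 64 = (q + 1)*(q^3 - 4*q^2 - 16*q + 64) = (q + 1)*(q + 4)*(q^2 - 8*q + 16) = (q - 4)*(q + 1)*(q + 4)*(q - 4)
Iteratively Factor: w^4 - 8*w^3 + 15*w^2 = (w - 3)*(w^3 - 5*w^2) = (w - 5)*(w - 3)*(w^2) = w*(w - 5)*(w - 3)*(w)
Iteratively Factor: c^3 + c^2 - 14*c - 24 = (c + 2)*(c^2 - c - 12) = (c - 4)*(c + 2)*(c + 3)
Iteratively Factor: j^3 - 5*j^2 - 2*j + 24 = (j + 2)*(j^2 - 7*j + 12) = (j - 3)*(j + 2)*(j - 4)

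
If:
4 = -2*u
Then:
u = -2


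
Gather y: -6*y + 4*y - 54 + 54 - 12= -2*y - 12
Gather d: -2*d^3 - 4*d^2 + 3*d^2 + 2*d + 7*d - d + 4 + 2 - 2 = -2*d^3 - d^2 + 8*d + 4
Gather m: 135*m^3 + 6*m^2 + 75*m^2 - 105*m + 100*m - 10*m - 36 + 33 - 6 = 135*m^3 + 81*m^2 - 15*m - 9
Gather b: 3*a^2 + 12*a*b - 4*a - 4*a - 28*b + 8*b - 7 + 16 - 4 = 3*a^2 - 8*a + b*(12*a - 20) + 5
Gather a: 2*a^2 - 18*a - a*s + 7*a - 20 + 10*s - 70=2*a^2 + a*(-s - 11) + 10*s - 90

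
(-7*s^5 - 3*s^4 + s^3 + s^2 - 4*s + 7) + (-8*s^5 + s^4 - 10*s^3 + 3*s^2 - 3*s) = -15*s^5 - 2*s^4 - 9*s^3 + 4*s^2 - 7*s + 7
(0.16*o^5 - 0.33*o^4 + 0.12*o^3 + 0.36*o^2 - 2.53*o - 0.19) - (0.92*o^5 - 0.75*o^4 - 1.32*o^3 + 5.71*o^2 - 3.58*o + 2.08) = -0.76*o^5 + 0.42*o^4 + 1.44*o^3 - 5.35*o^2 + 1.05*o - 2.27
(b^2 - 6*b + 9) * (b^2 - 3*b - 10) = b^4 - 9*b^3 + 17*b^2 + 33*b - 90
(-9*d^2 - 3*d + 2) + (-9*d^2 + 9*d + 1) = -18*d^2 + 6*d + 3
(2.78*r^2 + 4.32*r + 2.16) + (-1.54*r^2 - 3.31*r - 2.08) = 1.24*r^2 + 1.01*r + 0.0800000000000001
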